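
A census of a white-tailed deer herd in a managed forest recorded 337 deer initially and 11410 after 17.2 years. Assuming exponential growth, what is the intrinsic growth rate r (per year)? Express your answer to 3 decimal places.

From N(t) = N₀·e^(rt): e^(r·17.2) = 11410/337 = 33.858.
r·17.2 = ln(33.858) = 3.5222, so r = 3.5222/17.2 = 0.20478.

0.205 per year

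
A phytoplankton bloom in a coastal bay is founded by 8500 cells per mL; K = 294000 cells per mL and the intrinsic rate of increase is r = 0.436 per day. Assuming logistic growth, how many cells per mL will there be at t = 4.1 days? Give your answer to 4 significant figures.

A = (K − N₀)/N₀ = (294000 − 8500)/8500 = 33.588.
N(t) = K/(1 + A·e^(−rt)) = 294000/(1 + 33.588×e^(−0.436×4.1)).
e^(−1.788) = 0.16736; denominator = 1 + 33.588×0.16736 = 6.6214.
N = 294000/6.6214 = 44401.7.

44400 cells per mL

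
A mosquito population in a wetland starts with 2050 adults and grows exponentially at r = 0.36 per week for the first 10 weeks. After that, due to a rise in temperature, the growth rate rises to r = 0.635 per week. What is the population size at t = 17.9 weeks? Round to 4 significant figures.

Phase 1: N(10) = 2050·e^(0.36×10) = 2050·e^3.6 = 75026.4.
Phase 2 runs for 17.9 − 10 = 7.9 weeks at r = 0.635.
N(17.9) = 75026.4·e^(0.635×7.9) = 75026.4·e^5.016 = 1.132015×10^7.

11320000 adults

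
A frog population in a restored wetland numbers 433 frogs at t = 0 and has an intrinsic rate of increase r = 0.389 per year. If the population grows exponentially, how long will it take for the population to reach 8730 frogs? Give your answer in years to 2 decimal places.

7.72 years

Set N₀·e^(rt) = 8730: e^(0.389·t) = 8730/433 = 20.162.
0.389·t = ln(20.162) = 3.0038, so t = 3.0038/0.389 = 7.7218.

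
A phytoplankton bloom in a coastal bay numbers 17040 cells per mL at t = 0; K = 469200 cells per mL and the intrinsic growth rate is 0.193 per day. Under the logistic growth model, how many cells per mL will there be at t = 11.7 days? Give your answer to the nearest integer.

124317 cells per mL

A = (K − N₀)/N₀ = (469200 − 17040)/17040 = 26.535.
N(t) = K/(1 + A·e^(−rt)) = 469200/(1 + 26.535×e^(−0.193×11.7)).
e^(−2.258) = 0.10455; denominator = 1 + 26.535×0.10455 = 3.7742.
N = 469200/3.7742 = 124317.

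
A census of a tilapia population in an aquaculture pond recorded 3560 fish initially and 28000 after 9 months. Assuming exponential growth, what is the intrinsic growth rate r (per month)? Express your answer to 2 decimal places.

0.23 per month

From N(t) = N₀·e^(rt): e^(r·9) = 28000/3560 = 7.8652.
r·9 = ln(7.8652) = 2.0624, so r = 2.0624/9 = 0.22916.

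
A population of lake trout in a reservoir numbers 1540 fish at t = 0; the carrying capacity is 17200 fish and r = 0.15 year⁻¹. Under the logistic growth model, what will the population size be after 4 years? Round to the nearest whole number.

2614 fish

A = (K − N₀)/N₀ = (17200 − 1540)/1540 = 10.169.
N(t) = K/(1 + A·e^(−rt)) = 17200/(1 + 10.169×e^(−0.15×4)).
e^(−0.6) = 0.54881; denominator = 1 + 10.169×0.54881 = 6.5808.
N = 17200/6.5808 = 2613.67.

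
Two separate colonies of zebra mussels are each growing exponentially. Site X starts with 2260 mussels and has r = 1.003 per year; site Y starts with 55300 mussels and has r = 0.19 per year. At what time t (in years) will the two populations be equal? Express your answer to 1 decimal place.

Set 2260·e^(1.003t) = 55300·e^(0.19t).
e^((1.003 − 0.19)t) = 55300/2260 → e^(0.813·t) = 24.469.
0.813·t = ln(24.469) = 3.1974, so t = 3.1974/0.813 = 3.9329.

3.9 years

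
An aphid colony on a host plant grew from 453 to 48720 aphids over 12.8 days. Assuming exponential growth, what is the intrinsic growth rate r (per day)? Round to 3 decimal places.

From N(t) = N₀·e^(rt): e^(r·12.8) = 48720/453 = 107.55.
r·12.8 = ln(107.55) = 4.678, so r = 4.678/12.8 = 0.36547.

0.365 per day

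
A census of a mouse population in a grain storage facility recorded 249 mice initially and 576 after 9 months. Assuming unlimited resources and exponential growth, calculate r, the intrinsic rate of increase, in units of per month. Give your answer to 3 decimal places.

0.093 per month

From N(t) = N₀·e^(rt): e^(r·9) = 576/249 = 2.3133.
r·9 = ln(2.3133) = 0.83865, so r = 0.83865/9 = 0.093184.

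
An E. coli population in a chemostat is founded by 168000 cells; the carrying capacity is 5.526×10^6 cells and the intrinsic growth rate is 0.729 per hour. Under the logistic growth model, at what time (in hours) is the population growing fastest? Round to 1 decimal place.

Logistic growth is fastest at N = K/2 = 2.763×10^6.
A = (K − N₀)/N₀ = 31.893. Set K/(1 + A·e^(−rt)) = K/2 → A·e^(−rt) = 1.
e^(−0.729t) = 1/31.893 = 0.031355, so t = ln(31.893)/0.729 = 3.4624/0.729 = 4.7495.

4.7 hours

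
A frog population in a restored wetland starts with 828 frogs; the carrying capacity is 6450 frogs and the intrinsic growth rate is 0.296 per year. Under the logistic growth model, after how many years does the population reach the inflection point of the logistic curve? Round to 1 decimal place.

6.5 years

Logistic growth is fastest at N = K/2 = 3225.
A = (K − N₀)/N₀ = 6.7899. Set K/(1 + A·e^(−rt)) = K/2 → A·e^(−rt) = 1.
e^(−0.296t) = 1/6.7899 = 0.147279, so t = ln(6.7899)/0.296 = 1.9154/0.296 = 6.471.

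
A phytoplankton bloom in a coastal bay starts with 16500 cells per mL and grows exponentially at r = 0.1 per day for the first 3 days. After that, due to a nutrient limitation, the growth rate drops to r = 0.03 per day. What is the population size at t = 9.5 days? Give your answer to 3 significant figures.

27100 cells per mL

Phase 1: N(3) = 16500·e^(0.1×3) = 16500·e^0.3 = 22272.7.
Phase 2 runs for 9.5 − 3 = 6.5 days at r = 0.03.
N(9.5) = 22272.7·e^(0.03×6.5) = 22272.7·e^0.195 = 27068.2.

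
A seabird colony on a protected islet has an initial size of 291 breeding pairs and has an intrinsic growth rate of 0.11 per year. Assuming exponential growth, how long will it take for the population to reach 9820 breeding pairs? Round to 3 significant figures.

32.0 years

Set N₀·e^(rt) = 9820: e^(0.11·t) = 9820/291 = 33.746.
0.11·t = ln(33.746) = 3.5189, so t = 3.5189/0.11 = 31.99.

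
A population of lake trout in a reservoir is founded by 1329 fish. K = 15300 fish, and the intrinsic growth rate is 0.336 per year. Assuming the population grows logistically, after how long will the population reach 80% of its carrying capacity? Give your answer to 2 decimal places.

A = (K − N₀)/N₀ = (15300 − 1329)/1329 = 10.512.
Solve 15300/(1 + 10.512·e^(−0.336t)) = 12240: 1 + 10.512·e^(−0.336t) = 1.25, so e^(−0.336t) = 0.0237814.
−0.336·t = ln(0.0237814) = -3.7389, so t = 3.7389/0.336 = 11.128.

11.13 years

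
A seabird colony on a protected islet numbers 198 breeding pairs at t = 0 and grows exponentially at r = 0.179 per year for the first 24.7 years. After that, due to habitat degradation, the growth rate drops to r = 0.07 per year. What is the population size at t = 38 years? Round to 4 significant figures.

Phase 1: N(24.7) = 198·e^(0.179×24.7) = 198·e^4.421 = 16474.5.
Phase 2 runs for 38 − 24.7 = 13.3 years at r = 0.07.
N(38) = 16474.5·e^(0.07×13.3) = 16474.5·e^0.931 = 41796.5.

41800 breeding pairs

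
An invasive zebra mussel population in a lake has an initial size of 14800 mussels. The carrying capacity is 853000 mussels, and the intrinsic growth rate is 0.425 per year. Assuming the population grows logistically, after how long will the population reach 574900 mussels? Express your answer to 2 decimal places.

11.21 years

A = (K − N₀)/N₀ = (853000 − 14800)/14800 = 56.635.
Solve 853000/(1 + 56.635·e^(−0.425t)) = 574900: 1 + 56.635·e^(−0.425t) = 1.4837, so e^(−0.425t) = 0.00854128.
−0.425·t = ln(0.00854128) = -4.7628, so t = 4.7628/0.425 = 11.207.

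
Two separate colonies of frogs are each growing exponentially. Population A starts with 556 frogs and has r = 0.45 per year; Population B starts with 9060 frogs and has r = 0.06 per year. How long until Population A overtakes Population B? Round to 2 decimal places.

7.16 years

Set 556·e^(0.45t) = 9060·e^(0.06t).
e^((0.45 − 0.06)t) = 9060/556 → e^(0.39·t) = 16.295.
0.39·t = ln(16.295) = 2.7909, so t = 2.7909/0.39 = 7.156.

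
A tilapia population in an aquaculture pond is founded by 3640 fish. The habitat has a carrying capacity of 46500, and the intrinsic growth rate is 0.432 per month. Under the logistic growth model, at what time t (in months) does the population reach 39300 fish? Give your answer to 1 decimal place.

A = (K − N₀)/N₀ = (46500 − 3640)/3640 = 11.775.
Solve 46500/(1 + 11.775·e^(−0.432t)) = 39300: 1 + 11.775·e^(−0.432t) = 1.1832, so e^(−0.432t) = 0.0155593.
−0.432·t = ln(0.0155593) = -4.1631, so t = 4.1631/0.432 = 9.6368.

9.6 months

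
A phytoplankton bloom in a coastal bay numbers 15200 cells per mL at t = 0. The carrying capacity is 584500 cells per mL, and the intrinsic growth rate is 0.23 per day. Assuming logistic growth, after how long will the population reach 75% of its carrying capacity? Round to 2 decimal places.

A = (K − N₀)/N₀ = (584500 − 15200)/15200 = 37.454.
Solve 584500/(1 + 37.454·e^(−0.23t)) = 438375: 1 + 37.454·e^(−0.23t) = 1.3333, so e^(−0.23t) = 0.00889982.
−0.23·t = ln(0.00889982) = -4.7217, so t = 4.7217/0.23 = 20.529.

20.53 days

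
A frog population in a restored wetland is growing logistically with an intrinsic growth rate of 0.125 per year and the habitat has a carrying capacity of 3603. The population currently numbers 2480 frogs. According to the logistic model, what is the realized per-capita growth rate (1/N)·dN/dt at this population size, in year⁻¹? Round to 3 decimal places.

0.039 per year

(1/N)·dN/dt = r(1 − N/K) = 0.125 × (1 − 2480/3603).
= 0.125 × 0.31168 = 0.038961.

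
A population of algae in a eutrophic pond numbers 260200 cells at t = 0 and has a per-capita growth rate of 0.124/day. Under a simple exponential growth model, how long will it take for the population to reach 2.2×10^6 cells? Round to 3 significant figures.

17.2 days

Set N₀·e^(rt) = 2.2×10^6: e^(0.124·t) = 2.2×10^6/260200 = 8.455.
0.124·t = ln(8.455) = 2.1348, so t = 2.1348/0.124 = 17.216.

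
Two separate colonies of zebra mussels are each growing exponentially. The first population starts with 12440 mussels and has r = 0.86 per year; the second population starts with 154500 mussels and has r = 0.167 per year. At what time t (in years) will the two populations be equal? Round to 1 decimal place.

3.6 years

Set 12440·e^(0.86t) = 154500·e^(0.167t).
e^((0.86 − 0.167)t) = 154500/12440 → e^(0.693·t) = 12.42.
0.693·t = ln(12.42) = 2.5193, so t = 2.5193/0.693 = 3.6353.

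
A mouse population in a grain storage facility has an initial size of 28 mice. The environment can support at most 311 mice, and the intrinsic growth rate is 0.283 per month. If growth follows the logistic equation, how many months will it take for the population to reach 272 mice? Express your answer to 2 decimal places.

15.04 months

A = (K − N₀)/N₀ = (311 − 28)/28 = 10.107.
Solve 311/(1 + 10.107·e^(−0.283t)) = 272: 1 + 10.107·e^(−0.283t) = 1.1434, so e^(−0.283t) = 0.0141862.
−0.283·t = ln(0.0141862) = -4.2555, so t = 4.2555/0.283 = 15.037.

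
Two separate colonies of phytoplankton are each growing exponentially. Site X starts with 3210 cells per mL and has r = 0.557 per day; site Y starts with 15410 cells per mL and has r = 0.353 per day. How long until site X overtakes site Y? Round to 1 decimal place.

Set 3210·e^(0.557t) = 15410·e^(0.353t).
e^((0.557 − 0.353)t) = 15410/3210 → e^(0.204·t) = 4.8006.
0.204·t = ln(4.8006) = 1.5687, so t = 1.5687/0.204 = 7.6899.

7.7 days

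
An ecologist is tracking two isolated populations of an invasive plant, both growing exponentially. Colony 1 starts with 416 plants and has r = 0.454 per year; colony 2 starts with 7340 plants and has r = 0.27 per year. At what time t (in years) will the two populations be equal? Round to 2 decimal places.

15.60 years

Set 416·e^(0.454t) = 7340·e^(0.27t).
e^((0.454 − 0.27)t) = 7340/416 → e^(0.184·t) = 17.644.
0.184·t = ln(17.644) = 2.8704, so t = 2.8704/0.184 = 15.6.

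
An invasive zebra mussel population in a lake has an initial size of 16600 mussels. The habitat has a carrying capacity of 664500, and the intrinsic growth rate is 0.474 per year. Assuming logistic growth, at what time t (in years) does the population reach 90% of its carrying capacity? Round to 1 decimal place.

12.4 years

A = (K − N₀)/N₀ = (664500 − 16600)/16600 = 39.03.
Solve 664500/(1 + 39.03·e^(−0.474t)) = 598050: 1 + 39.03·e^(−0.474t) = 1.1111, so e^(−0.474t) = 0.0028468.
−0.474·t = ln(0.0028468) = -5.8616, so t = 5.8616/0.474 = 12.366.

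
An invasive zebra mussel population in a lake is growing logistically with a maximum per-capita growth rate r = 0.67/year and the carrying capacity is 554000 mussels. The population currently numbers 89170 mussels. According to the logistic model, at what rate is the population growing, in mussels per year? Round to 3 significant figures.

dN/dt = rN(1 − N/K) = 0.67 × 89170 × (1 − 89170/554000).
1 − 89170/554000 = 0.83904; dN/dt = 0.67 × 89170 × 0.83904 = 50128.

50100 mussels per year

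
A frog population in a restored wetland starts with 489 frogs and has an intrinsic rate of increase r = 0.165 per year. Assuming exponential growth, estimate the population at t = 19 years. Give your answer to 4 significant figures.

N(t) = N₀·e^(rt) = 489 × e^(0.165×19) = 489 × e^3.135.
e^3.135 ≈ 22.989, so N ≈ 489 × 22.989 = 11241.4.

11240 frogs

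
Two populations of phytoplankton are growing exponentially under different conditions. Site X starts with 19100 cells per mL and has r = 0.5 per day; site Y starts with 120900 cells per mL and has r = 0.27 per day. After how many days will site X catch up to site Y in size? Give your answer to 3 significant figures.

8.02 days

Set 19100·e^(0.5t) = 120900·e^(0.27t).
e^((0.5 − 0.27)t) = 120900/19100 → e^(0.23·t) = 6.3298.
0.23·t = ln(6.3298) = 1.8453, so t = 1.8453/0.23 = 8.0229.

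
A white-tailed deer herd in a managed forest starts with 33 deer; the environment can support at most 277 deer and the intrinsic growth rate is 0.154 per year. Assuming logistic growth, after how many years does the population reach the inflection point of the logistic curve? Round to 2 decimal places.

Logistic growth is fastest at N = K/2 = 138.5.
A = (K − N₀)/N₀ = 7.3939. Set K/(1 + A·e^(−rt)) = K/2 → A·e^(−rt) = 1.
e^(−0.154t) = 1/7.3939 = 0.135246, so t = ln(7.3939)/0.154 = 2.0007/0.154 = 12.991.

12.99 years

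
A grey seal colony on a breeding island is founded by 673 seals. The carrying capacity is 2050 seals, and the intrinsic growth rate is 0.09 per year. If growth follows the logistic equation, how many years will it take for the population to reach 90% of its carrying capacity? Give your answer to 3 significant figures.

A = (K − N₀)/N₀ = (2050 − 673)/673 = 2.0461.
Solve 2050/(1 + 2.0461·e^(−0.09t)) = 1845: 1 + 2.0461·e^(−0.09t) = 1.1111, so e^(−0.09t) = 0.0543048.
−0.09·t = ln(0.0543048) = -2.9131, so t = 2.9131/0.09 = 32.368.

32.4 years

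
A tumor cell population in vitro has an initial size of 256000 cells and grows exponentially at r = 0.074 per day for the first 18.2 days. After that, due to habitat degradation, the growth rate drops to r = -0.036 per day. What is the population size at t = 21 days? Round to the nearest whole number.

Phase 1: N(18.2) = 256000·e^(0.074×18.2) = 256000·e^1.347 = 984346.
Phase 2 runs for 21 − 18.2 = 2.8 days at r = -0.036.
N(21) = 984346·e^(-0.036×2.8) = 984346·e^-0.1008 = 889961.

889961 cells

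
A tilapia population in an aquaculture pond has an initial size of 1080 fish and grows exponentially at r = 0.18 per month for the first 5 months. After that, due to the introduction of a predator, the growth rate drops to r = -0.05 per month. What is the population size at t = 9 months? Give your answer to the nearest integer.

Phase 1: N(5) = 1080·e^(0.18×5) = 1080·e^0.9 = 2656.37.
Phase 2 runs for 9 − 5 = 4 months at r = -0.05.
N(9) = 2656.37·e^(-0.05×4) = 2656.37·e^-0.2 = 2174.85.

2175 fish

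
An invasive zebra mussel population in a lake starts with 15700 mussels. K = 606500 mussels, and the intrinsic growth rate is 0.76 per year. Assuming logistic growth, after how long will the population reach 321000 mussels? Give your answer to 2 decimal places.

4.93 years

A = (K − N₀)/N₀ = (606500 − 15700)/15700 = 37.631.
Solve 606500/(1 + 37.631·e^(−0.76t)) = 321000: 1 + 37.631·e^(−0.76t) = 1.8894, so e^(−0.76t) = 0.0236353.
−0.76·t = ln(0.0236353) = -3.745, so t = 3.745/0.76 = 4.9277.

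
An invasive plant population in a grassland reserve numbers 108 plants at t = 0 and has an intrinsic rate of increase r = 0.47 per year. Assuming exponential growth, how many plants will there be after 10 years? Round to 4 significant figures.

11870 plants

N(t) = N₀·e^(rt) = 108 × e^(0.47×10) = 108 × e^4.7.
e^4.7 ≈ 109.95, so N ≈ 108 × 109.95 = 11874.3.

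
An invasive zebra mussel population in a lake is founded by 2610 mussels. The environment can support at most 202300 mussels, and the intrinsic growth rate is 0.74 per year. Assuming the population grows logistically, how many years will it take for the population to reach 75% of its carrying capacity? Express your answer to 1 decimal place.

A = (K − N₀)/N₀ = (202300 − 2610)/2610 = 76.51.
Solve 202300/(1 + 76.51·e^(−0.74t)) = 151725: 1 + 76.51·e^(−0.74t) = 1.3333, so e^(−0.74t) = 0.00435675.
−0.74·t = ln(0.00435675) = -5.436, so t = 5.436/0.74 = 7.346.

7.3 years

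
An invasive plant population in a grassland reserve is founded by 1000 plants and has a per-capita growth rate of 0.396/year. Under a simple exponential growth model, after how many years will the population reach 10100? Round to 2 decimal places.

Set N₀·e^(rt) = 10100: e^(0.396·t) = 10100/1000 = 10.1.
0.396·t = ln(10.1) = 2.3125, so t = 2.3125/0.396 = 5.8397.

5.84 years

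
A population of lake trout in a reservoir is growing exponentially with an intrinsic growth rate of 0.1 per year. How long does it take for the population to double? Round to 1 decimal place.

6.9 years

Doubling time t_d = ln(2)/r = 0.6931/0.1 = 6.9315.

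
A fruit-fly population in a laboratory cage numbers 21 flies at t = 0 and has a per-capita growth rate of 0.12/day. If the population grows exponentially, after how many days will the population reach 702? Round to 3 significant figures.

Set N₀·e^(rt) = 702: e^(0.12·t) = 702/21 = 33.429.
0.12·t = ln(33.429) = 3.5094, so t = 3.5094/0.12 = 29.245.

29.2 days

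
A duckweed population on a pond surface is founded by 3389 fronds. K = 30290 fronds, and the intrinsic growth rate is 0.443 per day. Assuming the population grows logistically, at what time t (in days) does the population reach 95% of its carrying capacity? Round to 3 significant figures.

A = (K − N₀)/N₀ = (30290 − 3389)/3389 = 7.9377.
Solve 30290/(1 + 7.9377·e^(−0.443t)) = 28775.5: 1 + 7.9377·e^(−0.443t) = 1.0526, so e^(−0.443t) = 0.00663055.
−0.443·t = ln(0.00663055) = -5.0161, so t = 5.0161/0.443 = 11.323.

11.3 days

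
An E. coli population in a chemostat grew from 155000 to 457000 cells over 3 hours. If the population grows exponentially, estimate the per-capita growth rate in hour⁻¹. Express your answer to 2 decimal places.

0.36 per hour

From N(t) = N₀·e^(rt): e^(r·3) = 457000/155000 = 2.9484.
r·3 = ln(2.9484) = 1.0813, so r = 1.0813/3 = 0.36042.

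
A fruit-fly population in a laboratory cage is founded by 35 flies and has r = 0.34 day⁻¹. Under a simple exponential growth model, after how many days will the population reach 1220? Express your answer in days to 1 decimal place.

Set N₀·e^(rt) = 1220: e^(0.34·t) = 1220/35 = 34.857.
0.34·t = ln(34.857) = 3.5513, so t = 3.5513/0.34 = 10.445.

10.4 days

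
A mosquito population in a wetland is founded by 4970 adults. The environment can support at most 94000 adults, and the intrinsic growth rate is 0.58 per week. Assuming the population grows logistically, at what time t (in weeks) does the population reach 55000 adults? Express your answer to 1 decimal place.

5.6 weeks

A = (K − N₀)/N₀ = (94000 − 4970)/4970 = 17.913.
Solve 94000/(1 + 17.913·e^(−0.58t)) = 55000: 1 + 17.913·e^(−0.58t) = 1.7091, so e^(−0.58t) = 0.0395842.
−0.58·t = ln(0.0395842) = -3.2293, so t = 3.2293/0.58 = 5.5678.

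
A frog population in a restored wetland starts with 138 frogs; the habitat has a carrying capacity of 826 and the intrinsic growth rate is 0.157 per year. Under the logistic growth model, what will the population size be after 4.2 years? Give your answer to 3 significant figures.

A = (K − N₀)/N₀ = (826 − 138)/138 = 4.9855.
N(t) = K/(1 + A·e^(−rt)) = 826/(1 + 4.9855×e^(−0.157×4.2)).
e^(−0.6594) = 0.51716; denominator = 1 + 4.9855×0.51716 = 3.5783.
N = 826/3.5783 = 230.835.

231 frogs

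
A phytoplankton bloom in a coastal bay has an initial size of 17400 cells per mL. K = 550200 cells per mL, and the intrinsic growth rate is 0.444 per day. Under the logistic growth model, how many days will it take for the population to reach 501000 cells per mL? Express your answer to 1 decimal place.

12.9 days

A = (K − N₀)/N₀ = (550200 − 17400)/17400 = 30.621.
Solve 550200/(1 + 30.621·e^(−0.444t)) = 501000: 1 + 30.621·e^(−0.444t) = 1.0982, so e^(−0.444t) = 0.0032071.
−0.444·t = ln(0.0032071) = -5.7424, so t = 5.7424/0.444 = 12.933.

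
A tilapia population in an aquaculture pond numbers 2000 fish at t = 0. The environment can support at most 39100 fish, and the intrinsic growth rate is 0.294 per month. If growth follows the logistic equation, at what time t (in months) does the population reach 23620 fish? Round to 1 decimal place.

A = (K − N₀)/N₀ = (39100 − 2000)/2000 = 18.55.
Solve 39100/(1 + 18.55·e^(−0.294t)) = 23620: 1 + 18.55·e^(−0.294t) = 1.6554, so e^(−0.294t) = 0.0353303.
−0.294·t = ln(0.0353303) = -3.343, so t = 3.343/0.294 = 11.371.

11.4 months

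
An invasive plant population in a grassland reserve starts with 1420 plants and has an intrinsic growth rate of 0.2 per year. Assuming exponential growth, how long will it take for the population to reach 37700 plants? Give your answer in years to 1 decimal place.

16.4 years

Set N₀·e^(rt) = 37700: e^(0.2·t) = 37700/1420 = 26.549.
0.2·t = ln(26.549) = 3.279, so t = 3.279/0.2 = 16.395.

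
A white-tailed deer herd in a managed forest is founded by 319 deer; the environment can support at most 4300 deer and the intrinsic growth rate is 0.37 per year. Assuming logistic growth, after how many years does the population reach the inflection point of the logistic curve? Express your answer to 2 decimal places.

6.82 years

Logistic growth is fastest at N = K/2 = 2150.
A = (K − N₀)/N₀ = 12.48. Set K/(1 + A·e^(−rt)) = K/2 → A·e^(−rt) = 1.
e^(−0.37t) = 1/12.48 = 0.0801306, so t = ln(12.48)/0.37 = 2.5241/0.37 = 6.8219.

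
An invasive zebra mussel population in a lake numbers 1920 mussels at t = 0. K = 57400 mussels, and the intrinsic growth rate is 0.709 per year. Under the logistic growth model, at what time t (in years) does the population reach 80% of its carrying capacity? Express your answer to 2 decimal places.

A = (K − N₀)/N₀ = (57400 − 1920)/1920 = 28.896.
Solve 57400/(1 + 28.896·e^(−0.709t)) = 45920: 1 + 28.896·e^(−0.709t) = 1.25, so e^(−0.709t) = 0.00865177.
−0.709·t = ln(0.00865177) = -4.75, so t = 4.75/0.709 = 6.6996.

6.70 years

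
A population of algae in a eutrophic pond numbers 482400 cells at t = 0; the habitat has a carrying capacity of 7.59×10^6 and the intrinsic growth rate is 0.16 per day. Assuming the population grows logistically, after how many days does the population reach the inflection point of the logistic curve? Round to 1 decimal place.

Logistic growth is fastest at N = K/2 = 3.795×10^6.
A = (K − N₀)/N₀ = 14.734. Set K/(1 + A·e^(−rt)) = K/2 → A·e^(−rt) = 1.
e^(−0.16t) = 1/14.734 = 0.067871, so t = ln(14.734)/0.16 = 2.6901/0.16 = 16.813.

16.8 days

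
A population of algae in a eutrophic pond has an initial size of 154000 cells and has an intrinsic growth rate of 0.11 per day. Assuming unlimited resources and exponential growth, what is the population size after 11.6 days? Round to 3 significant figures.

552000 cells

N(t) = N₀·e^(rt) = 154000 × e^(0.11×11.6) = 154000 × e^1.276.
e^1.276 ≈ 3.5823, so N ≈ 154000 × 3.5823 = 551671.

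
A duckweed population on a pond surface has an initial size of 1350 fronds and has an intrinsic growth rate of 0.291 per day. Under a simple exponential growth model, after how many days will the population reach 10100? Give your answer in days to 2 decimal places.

Set N₀·e^(rt) = 10100: e^(0.291·t) = 10100/1350 = 7.4815.
0.291·t = ln(7.4815) = 2.0124, so t = 2.0124/0.291 = 6.9156.

6.92 days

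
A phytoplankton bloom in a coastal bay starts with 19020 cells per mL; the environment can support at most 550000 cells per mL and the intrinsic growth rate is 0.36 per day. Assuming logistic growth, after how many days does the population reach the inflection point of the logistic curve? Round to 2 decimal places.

9.25 days

Logistic growth is fastest at N = K/2 = 275000.
A = (K − N₀)/N₀ = 27.917. Set K/(1 + A·e^(−rt)) = K/2 → A·e^(−rt) = 1.
e^(−0.36t) = 1/27.917 = 0.0358206, so t = ln(27.917)/0.36 = 3.3292/0.36 = 9.2479.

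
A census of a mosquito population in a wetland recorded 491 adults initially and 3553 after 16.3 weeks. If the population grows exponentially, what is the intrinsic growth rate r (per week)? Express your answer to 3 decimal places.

From N(t) = N₀·e^(rt): e^(r·16.3) = 3553/491 = 7.2363.
r·16.3 = ln(7.2363) = 1.9791, so r = 1.9791/16.3 = 0.12142.

0.121 per week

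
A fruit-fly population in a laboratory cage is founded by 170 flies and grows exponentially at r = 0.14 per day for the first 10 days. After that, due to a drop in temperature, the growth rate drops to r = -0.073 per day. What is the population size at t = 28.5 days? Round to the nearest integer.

Phase 1: N(10) = 170·e^(0.14×10) = 170·e^1.4 = 689.384.
Phase 2 runs for 28.5 − 10 = 18.5 days at r = -0.073.
N(28.5) = 689.384·e^(-0.073×18.5) = 689.384·e^-1.35 = 178.627.

179 flies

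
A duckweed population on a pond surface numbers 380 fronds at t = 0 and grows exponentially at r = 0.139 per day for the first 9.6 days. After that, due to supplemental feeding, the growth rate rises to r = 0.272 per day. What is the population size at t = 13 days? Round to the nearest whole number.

Phase 1: N(9.6) = 380·e^(0.139×9.6) = 380·e^1.334 = 1443.13.
Phase 2 runs for 13 − 9.6 = 3.4 days at r = 0.272.
N(13) = 1443.13·e^(0.272×3.4) = 1443.13·e^0.9248 = 3638.66.

3639 fronds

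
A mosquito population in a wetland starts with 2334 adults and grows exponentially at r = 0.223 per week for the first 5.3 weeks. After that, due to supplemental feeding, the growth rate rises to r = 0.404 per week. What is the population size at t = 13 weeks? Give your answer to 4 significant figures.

170800 adults

Phase 1: N(5.3) = 2334·e^(0.223×5.3) = 2334·e^1.182 = 7610.15.
Phase 2 runs for 13 − 5.3 = 7.7 weeks at r = 0.404.
N(13) = 7610.15·e^(0.404×7.7) = 7610.15·e^3.111 = 170764.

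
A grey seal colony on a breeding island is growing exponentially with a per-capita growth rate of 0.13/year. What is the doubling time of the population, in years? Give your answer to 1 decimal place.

5.3 years

Doubling time t_d = ln(2)/r = 0.6931/0.13 = 5.3319.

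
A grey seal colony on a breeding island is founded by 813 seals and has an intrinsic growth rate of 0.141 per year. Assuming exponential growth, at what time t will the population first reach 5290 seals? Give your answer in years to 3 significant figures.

13.3 years

Set N₀·e^(rt) = 5290: e^(0.141·t) = 5290/813 = 6.5068.
0.141·t = ln(6.5068) = 1.8728, so t = 1.8728/0.141 = 13.283.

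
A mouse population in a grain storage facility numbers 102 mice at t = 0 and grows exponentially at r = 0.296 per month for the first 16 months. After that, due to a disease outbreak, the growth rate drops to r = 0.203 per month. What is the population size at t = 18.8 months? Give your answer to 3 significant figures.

20500 mice

Phase 1: N(16) = 102·e^(0.296×16) = 102·e^4.736 = 11625.7.
Phase 2 runs for 18.8 − 16 = 2.8 months at r = 0.203.
N(18.8) = 11625.7·e^(0.203×2.8) = 11625.7·e^0.5684 = 20524.5.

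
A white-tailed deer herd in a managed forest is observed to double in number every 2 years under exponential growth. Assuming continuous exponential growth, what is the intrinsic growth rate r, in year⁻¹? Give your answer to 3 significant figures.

0.347 per year

r = ln(2)/t_d = 0.6931/2 = 0.34657.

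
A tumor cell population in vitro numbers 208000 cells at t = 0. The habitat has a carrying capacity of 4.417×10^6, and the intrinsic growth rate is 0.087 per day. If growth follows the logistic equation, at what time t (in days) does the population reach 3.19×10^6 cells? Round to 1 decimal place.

45.6 days

A = (K − N₀)/N₀ = (4.417×10^6 − 208000)/208000 = 20.236.
Solve 4.417×10^6/(1 + 20.236·e^(−0.087t)) = 3.19×10^6: 1 + 20.236·e^(−0.087t) = 1.3846, so e^(−0.087t) = 0.0190081.
−0.087·t = ln(0.0190081) = -3.9629, so t = 3.9629/0.087 = 45.55.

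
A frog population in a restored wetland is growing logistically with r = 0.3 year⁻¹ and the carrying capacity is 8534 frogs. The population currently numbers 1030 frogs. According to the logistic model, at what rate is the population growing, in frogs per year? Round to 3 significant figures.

272 frogs per year

dN/dt = rN(1 − N/K) = 0.3 × 1030 × (1 − 1030/8534).
1 − 1030/8534 = 0.87931; dN/dt = 0.3 × 1030 × 0.87931 = 271.71.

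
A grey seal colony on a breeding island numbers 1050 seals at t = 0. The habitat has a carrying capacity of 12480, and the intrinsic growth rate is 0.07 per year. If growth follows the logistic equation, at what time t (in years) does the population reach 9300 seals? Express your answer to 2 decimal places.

49.44 years

A = (K − N₀)/N₀ = (12480 − 1050)/1050 = 10.886.
Solve 12480/(1 + 10.886·e^(−0.07t)) = 9300: 1 + 10.886·e^(−0.07t) = 1.3419, so e^(−0.07t) = 0.0314114.
−0.07·t = ln(0.0314114) = -3.4606, so t = 3.4606/0.07 = 49.437.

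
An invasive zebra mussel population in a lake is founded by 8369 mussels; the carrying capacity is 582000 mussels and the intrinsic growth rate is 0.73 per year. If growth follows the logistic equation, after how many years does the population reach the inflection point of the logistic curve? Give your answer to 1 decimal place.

Logistic growth is fastest at N = K/2 = 291000.
A = (K − N₀)/N₀ = 68.542. Set K/(1 + A·e^(−rt)) = K/2 → A·e^(−rt) = 1.
e^(−0.73t) = 1/68.542 = 0.0145895, so t = ln(68.542)/0.73 = 4.2275/0.73 = 5.791.

5.8 years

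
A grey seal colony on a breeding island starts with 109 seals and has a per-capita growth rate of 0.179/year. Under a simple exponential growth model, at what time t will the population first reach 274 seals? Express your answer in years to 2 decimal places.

Set N₀·e^(rt) = 274: e^(0.179·t) = 274/109 = 2.5138.
0.179·t = ln(2.5138) = 0.92178, so t = 0.92178/0.179 = 5.1496.

5.15 years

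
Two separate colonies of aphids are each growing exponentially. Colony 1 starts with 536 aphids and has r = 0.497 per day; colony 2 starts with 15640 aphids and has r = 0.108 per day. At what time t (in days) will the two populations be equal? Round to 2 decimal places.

Set 536·e^(0.497t) = 15640·e^(0.108t).
e^((0.497 − 0.108)t) = 15640/536 → e^(0.389·t) = 29.179.
0.389·t = ln(29.179) = 3.3735, so t = 3.3735/0.389 = 8.6721.

8.67 days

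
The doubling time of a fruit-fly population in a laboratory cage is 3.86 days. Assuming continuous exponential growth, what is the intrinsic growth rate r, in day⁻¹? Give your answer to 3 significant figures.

r = ln(2)/t_d = 0.6931/3.86 = 0.17957.

0.180 per day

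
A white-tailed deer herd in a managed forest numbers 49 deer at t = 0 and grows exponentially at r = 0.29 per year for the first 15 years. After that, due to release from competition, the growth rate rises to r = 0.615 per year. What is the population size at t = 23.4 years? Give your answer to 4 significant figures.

Phase 1: N(15) = 49·e^(0.29×15) = 49·e^4.35 = 3796.44.
Phase 2 runs for 23.4 − 15 = 8.4 years at r = 0.615.
N(23.4) = 3796.44·e^(0.615×8.4) = 3796.44·e^5.166 = 665185.

665200 deer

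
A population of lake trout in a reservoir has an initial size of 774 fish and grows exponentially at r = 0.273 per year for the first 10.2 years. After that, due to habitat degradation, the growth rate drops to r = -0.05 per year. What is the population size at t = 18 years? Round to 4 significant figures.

Phase 1: N(10.2) = 774·e^(0.273×10.2) = 774·e^2.785 = 12533.6.
Phase 2 runs for 18 − 10.2 = 7.8 years at r = -0.05.
N(18) = 12533.6·e^(-0.05×7.8) = 12533.6·e^-0.39 = 8485.99.

8486 fish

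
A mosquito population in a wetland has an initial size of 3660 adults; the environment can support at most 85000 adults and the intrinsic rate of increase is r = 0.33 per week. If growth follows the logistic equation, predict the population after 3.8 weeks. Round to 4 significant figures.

A = (K − N₀)/N₀ = (85000 − 3660)/3660 = 22.224.
N(t) = K/(1 + A·e^(−rt)) = 85000/(1 + 22.224×e^(−0.33×3.8)).
e^(−1.254) = 0.28536; denominator = 1 + 22.224×0.28536 = 7.3419.
N = 85000/7.3419 = 11577.4.

11580 adults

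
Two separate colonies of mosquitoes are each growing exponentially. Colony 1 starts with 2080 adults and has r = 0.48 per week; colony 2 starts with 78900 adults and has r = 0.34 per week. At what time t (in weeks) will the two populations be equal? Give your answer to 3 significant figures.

26.0 weeks

Set 2080·e^(0.48t) = 78900·e^(0.34t).
e^((0.48 − 0.34)t) = 78900/2080 → e^(0.14·t) = 37.933.
0.14·t = ln(37.933) = 3.6358, so t = 3.6358/0.14 = 25.97.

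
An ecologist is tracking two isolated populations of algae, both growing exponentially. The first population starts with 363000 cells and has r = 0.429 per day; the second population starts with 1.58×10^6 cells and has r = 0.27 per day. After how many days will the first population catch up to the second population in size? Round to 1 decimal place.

9.3 days

Set 363000·e^(0.429t) = 1.58×10^6·e^(0.27t).
e^((0.429 − 0.27)t) = 1.58×10^6/363000 → e^(0.159·t) = 4.3526.
0.159·t = ln(4.3526) = 1.4708, so t = 1.4708/0.159 = 9.2502.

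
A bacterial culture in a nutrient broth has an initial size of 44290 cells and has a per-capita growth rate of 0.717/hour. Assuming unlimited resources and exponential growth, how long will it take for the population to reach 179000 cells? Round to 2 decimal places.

Set N₀·e^(rt) = 179000: e^(0.717·t) = 179000/44290 = 4.0415.
0.717·t = ln(4.0415) = 1.3966, so t = 1.3966/0.717 = 1.9479.

1.95 hours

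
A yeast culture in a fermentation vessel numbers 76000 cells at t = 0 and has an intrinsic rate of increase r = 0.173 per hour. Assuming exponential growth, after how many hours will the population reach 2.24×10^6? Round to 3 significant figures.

Set N₀·e^(rt) = 2.24×10^6: e^(0.173·t) = 2.24×10^6/76000 = 29.474.
0.173·t = ln(29.474) = 3.3835, so t = 3.3835/0.173 = 19.558.

19.6 hours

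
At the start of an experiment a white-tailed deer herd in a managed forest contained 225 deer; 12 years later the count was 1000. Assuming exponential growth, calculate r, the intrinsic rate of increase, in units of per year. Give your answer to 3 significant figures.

From N(t) = N₀·e^(rt): e^(r·12) = 1000/225 = 4.4444.
r·12 = ln(4.4444) = 1.4917, so r = 1.4917/12 = 0.1243.

0.124 per year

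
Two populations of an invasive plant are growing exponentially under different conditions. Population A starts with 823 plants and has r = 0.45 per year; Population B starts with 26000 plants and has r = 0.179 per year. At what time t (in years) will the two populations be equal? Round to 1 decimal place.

Set 823·e^(0.45t) = 26000·e^(0.179t).
e^((0.45 − 0.179)t) = 26000/823 → e^(0.271·t) = 31.592.
0.271·t = ln(31.592) = 3.4529, so t = 3.4529/0.271 = 12.741.

12.7 years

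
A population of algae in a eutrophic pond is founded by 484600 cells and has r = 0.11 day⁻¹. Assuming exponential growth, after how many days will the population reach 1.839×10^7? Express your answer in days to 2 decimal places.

Set N₀·e^(rt) = 1.839×10^7: e^(0.11·t) = 1.839×10^7/484600 = 37.949.
0.11·t = ln(37.949) = 3.6362, so t = 3.6362/0.11 = 33.057.

33.06 days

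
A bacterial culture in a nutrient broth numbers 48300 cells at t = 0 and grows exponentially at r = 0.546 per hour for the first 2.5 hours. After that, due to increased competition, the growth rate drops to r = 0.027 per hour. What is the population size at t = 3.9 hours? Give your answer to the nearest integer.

Phase 1: N(2.5) = 48300·e^(0.546×2.5) = 48300·e^1.365 = 189129.
Phase 2 runs for 3.9 − 2.5 = 1.4 hours at r = 0.027.
N(3.9) = 189129·e^(0.027×1.4) = 189129·e^0.0378 = 196415.

196415 cells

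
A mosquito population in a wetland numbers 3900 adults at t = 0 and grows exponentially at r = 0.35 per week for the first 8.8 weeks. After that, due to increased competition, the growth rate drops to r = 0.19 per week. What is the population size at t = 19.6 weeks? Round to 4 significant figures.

Phase 1: N(8.8) = 3900·e^(0.35×8.8) = 3900·e^3.08 = 84857.8.
Phase 2 runs for 19.6 − 8.8 = 10.8 weeks at r = 0.19.
N(19.6) = 84857.8·e^(0.19×10.8) = 84857.8·e^2.052 = 660486.

660500 adults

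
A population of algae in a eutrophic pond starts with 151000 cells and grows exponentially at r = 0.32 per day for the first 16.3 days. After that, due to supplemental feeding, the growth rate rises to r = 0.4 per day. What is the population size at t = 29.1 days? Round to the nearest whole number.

4654196468 cells

Phase 1: N(16.3) = 151000·e^(0.32×16.3) = 151000·e^5.216 = 2.781358×10^7.
Phase 2 runs for 29.1 − 16.3 = 12.8 days at r = 0.4.
N(29.1) = 2.781358×10^7·e^(0.4×12.8) = 2.781358×10^7·e^5.12 = 4.654196×10^9.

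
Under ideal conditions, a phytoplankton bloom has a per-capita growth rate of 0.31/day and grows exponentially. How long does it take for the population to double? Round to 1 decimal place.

Doubling time t_d = ln(2)/r = 0.6931/0.31 = 2.236.

2.2 days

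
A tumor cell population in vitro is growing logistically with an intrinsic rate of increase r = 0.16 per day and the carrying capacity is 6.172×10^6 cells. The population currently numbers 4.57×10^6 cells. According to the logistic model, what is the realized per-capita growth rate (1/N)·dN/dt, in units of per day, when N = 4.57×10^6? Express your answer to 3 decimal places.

0.042 per day

(1/N)·dN/dt = r(1 − N/K) = 0.16 × (1 − 4.57×10^6/6.172×10^6).
= 0.16 × 0.25956 = 0.041529.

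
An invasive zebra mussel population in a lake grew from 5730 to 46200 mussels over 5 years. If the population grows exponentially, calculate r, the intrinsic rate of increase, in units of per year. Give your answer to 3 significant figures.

0.417 per year

From N(t) = N₀·e^(rt): e^(r·5) = 46200/5730 = 8.0628.
r·5 = ln(8.0628) = 2.0873, so r = 2.0873/5 = 0.41745.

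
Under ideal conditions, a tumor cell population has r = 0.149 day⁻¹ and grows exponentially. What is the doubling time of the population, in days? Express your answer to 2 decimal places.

4.65 days

Doubling time t_d = ln(2)/r = 0.6931/0.149 = 4.652.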